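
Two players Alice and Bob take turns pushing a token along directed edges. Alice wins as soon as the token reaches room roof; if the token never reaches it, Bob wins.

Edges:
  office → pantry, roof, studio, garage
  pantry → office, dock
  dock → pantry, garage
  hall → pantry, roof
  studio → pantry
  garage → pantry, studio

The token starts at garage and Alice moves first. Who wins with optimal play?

Bob

Track states (vertex, player-to-move).
A0 = {(roof,Alice), (roof,Bob)}
A1: add {(office,Alice), (hall,Alice)}.
A2 = A1; e.g. (office,Bob) stays out. (garage,Alice) never enters ⇒ Bob avoids the target.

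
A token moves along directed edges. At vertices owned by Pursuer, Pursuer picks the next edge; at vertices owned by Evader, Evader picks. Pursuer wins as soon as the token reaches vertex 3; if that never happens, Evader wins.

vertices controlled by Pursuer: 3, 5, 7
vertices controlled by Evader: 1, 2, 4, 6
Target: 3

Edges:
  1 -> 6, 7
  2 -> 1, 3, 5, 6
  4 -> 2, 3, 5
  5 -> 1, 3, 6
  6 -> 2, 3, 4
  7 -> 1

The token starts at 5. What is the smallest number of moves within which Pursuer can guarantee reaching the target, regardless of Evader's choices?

1

A0 = {3}
A1: add {5} — 5 (Pursuer) has 5→3.
A2 = A1; e.g. 1 (Evader) can still go to 6. Fixed point.
5 enters the attractor at level 1, so Pursuer can force the target in 1 move from there.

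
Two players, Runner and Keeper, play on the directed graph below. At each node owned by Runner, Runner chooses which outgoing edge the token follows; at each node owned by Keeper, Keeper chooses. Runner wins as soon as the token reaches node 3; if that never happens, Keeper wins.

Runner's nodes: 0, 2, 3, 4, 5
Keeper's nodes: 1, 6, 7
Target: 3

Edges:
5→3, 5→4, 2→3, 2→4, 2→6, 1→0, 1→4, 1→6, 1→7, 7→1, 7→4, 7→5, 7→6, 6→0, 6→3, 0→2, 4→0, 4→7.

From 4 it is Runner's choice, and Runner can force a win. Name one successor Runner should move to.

0

A0 = {3}
A1: add {2, 5} — 2 (Runner) has 2→3; 5 (Runner) has 5→3.
A2: add {0} — 0 (Runner) has 0→2.
A3: add {4, 6} — 4 (Runner) has 4→0; 6 (Keeper): all of {0, 3} already in.
A4 = A3; e.g. 1 (Keeper) can still go to 7. Fixed point.
From 4, successor 0 is in the attractor (rank 2); the other successor 7 is not.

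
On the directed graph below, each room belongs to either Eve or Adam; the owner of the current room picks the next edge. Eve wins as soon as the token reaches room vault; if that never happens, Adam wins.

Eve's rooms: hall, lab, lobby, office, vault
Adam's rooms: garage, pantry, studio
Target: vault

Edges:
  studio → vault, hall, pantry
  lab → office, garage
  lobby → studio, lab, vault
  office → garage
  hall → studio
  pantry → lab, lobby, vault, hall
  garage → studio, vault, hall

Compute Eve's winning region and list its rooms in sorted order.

A0 = {vault}
A1: add {lobby} — lobby (Eve) has lobby→vault.
A2 = A1; e.g. studio (Adam) can still go to hall. Fixed point.
Eve's winning region = {lobby, vault}.

lobby, vault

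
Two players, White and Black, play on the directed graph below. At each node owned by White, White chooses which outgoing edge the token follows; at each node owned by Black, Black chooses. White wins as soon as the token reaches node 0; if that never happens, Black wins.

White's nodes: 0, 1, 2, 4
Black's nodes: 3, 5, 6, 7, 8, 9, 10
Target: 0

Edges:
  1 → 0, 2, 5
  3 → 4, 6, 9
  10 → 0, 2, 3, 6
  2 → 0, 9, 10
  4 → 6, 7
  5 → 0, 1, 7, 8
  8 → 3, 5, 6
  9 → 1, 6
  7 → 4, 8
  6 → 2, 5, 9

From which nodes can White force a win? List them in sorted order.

0, 1, 2

A0 = {0}
A1: add {1, 2} — 1 (White) has 1→0; 2 (White) has 2→0.
A2 = A1; e.g. 3 (Black) can still go to 4. Fixed point.
White's winning region = {0, 1, 2}.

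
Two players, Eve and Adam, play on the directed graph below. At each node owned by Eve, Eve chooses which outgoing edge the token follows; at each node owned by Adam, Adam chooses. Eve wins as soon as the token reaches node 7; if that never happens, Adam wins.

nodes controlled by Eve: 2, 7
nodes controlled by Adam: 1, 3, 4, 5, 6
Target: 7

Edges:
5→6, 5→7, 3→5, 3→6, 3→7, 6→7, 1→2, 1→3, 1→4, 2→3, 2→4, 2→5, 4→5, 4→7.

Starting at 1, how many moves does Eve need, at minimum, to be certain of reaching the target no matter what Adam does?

4

A0 = {7}
A1: add {6} — 6 (Adam): all of {7} already in.
A2: add {5} — 5 (Adam): all of {6, 7} already in.
A3: add {2, 3, 4} — 2 (Eve) has 2→5; 3 (Adam): all of {5, 6, 7} already in; 4 (Adam): all of {5, 7} already in.
A4: add {1} — 1 (Adam): all of {2, 3, 4} already in.
A4 = all vertices. Fixed point.
1 enters the attractor at level 4, so Eve can force the target in 4 moves from there.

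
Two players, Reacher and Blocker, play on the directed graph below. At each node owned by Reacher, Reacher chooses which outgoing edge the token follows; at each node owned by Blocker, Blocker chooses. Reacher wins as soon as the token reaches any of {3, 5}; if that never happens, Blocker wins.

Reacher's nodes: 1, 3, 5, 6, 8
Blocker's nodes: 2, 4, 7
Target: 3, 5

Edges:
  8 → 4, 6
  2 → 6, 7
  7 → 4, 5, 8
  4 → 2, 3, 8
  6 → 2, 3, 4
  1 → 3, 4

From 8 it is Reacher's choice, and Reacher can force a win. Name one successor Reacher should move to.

6

A0 = {3, 5}
A1: add {1, 6} — 1 (Reacher) has 1→3; 6 (Reacher) has 6→3.
A2: add {8} — 8 (Reacher) has 8→6.
A3 = A2; e.g. 2 (Blocker) can still go to 7. Fixed point.
From 8, successor 6 is in the attractor (rank 1); the other successor 4 is not.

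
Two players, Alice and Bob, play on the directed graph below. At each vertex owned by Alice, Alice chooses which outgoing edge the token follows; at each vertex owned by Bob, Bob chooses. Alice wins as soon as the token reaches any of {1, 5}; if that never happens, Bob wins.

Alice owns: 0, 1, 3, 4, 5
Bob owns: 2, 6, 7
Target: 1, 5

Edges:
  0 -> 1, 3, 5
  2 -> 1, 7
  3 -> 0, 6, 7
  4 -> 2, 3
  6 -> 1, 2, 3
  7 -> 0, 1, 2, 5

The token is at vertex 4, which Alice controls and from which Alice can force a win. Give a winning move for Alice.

3

A0 = {1, 5}
A1: add {0} — 0 (Alice) has 0→1.
A2: add {3} — 3 (Alice) has 3→0.
A3: add {4} — 4 (Alice) has 4→3.
A4 = A3; e.g. 2 (Bob) can still go to 7. Fixed point.
From 4, successor 3 is in the attractor (rank 2); the other successor 2 is not.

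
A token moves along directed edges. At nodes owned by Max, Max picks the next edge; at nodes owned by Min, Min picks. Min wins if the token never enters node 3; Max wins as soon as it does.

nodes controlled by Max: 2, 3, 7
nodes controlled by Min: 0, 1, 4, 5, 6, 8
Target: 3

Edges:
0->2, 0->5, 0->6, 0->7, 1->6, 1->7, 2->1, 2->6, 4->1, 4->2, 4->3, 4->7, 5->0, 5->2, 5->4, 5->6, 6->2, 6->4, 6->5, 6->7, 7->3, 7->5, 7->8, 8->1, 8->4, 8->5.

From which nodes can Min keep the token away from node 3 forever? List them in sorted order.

A0 = {3}
A1: add {7} — 7 (Max) has 7→3.
A2 = A1; e.g. 0 (Min) can still go to 2. Fixed point.
Max's attractor = {3, 7}; Min avoids the target exactly from the complement.

0, 1, 2, 4, 5, 6, 8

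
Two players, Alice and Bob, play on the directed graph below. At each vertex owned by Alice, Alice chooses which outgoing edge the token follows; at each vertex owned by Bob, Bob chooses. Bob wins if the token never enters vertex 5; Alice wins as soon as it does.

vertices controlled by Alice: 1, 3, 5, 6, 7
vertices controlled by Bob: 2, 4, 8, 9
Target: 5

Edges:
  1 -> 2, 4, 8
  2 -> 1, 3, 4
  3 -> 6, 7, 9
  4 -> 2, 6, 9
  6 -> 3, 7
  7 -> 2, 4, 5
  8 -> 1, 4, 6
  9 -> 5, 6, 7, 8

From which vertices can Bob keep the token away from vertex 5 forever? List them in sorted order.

A0 = {5}
A1: add {7} — 7 (Alice) has 7→5.
A2: add {3, 6} — 3 (Alice) has 3→7; 6 (Alice) has 6→7.
A3 = A2; e.g. 1 (Alice) has no edge into A2. Fixed point.
Alice's attractor = {3, 5, 6, 7}; Bob avoids the target exactly from the complement.

1, 2, 4, 8, 9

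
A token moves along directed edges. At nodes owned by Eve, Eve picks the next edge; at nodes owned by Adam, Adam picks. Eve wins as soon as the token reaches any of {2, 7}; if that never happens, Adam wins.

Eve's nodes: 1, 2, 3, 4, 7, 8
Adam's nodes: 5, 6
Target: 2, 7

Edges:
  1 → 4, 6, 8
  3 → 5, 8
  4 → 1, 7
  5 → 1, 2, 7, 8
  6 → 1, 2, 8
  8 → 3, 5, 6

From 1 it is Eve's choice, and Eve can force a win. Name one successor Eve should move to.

4

A0 = {2, 7}
A1: add {4} — 4 (Eve) has 4→7.
A2: add {1} — 1 (Eve) has 1→4.
A3 = A2; e.g. 3 (Eve) has no edge into A2. Fixed point.
From 1, successor 4 is in the attractor (rank 1); the other successors 6, 8 are not.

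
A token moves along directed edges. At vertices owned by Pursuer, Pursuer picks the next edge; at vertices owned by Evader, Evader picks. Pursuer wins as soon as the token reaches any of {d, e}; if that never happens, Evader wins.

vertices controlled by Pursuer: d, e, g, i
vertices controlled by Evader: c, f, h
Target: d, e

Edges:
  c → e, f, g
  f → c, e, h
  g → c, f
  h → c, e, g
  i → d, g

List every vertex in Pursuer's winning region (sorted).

d, e, i

A0 = {d, e}
A1: add {i} — i (Pursuer) has i→d.
A2 = A1; e.g. c (Evader) can still go to f. Fixed point.
Pursuer's winning region = {d, e, i}.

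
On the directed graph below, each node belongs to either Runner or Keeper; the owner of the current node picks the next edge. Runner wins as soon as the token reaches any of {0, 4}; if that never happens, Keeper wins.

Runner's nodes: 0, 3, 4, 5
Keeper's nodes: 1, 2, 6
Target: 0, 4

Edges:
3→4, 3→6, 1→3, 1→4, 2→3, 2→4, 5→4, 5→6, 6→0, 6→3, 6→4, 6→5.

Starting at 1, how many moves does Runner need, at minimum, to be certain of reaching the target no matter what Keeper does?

2

A0 = {0, 4}
A1: add {3, 5} — 3 (Runner) has 3→4; 5 (Runner) has 5→4.
A2: add {1, 2, 6} — 1 (Keeper): all of {3, 4} already in; 2 (Keeper): all of {3, 4} already in; 6 (Keeper): all of {0, 3, 4, 5} already in.
A2 = all vertices. Fixed point.
1 enters the attractor at level 2, so Runner can force the target in 2 moves from there.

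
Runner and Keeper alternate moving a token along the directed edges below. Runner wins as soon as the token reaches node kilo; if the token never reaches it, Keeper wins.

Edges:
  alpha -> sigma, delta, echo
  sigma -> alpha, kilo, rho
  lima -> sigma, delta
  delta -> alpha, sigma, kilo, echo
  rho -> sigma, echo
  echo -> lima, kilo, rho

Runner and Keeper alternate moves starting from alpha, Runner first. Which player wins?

Track states (vertex, player-to-move).
A0 = {(kilo,Runner), (kilo,Keeper)}
A1: add {(sigma,Runner), (delta,Runner), (echo,Runner)}.
A2: add {(alpha,Keeper), (lima,Keeper), (rho,Keeper)}.
A3 = A2; e.g. (alpha,Runner) stays out. (alpha,Runner) never enters ⇒ Keeper avoids the target.

Keeper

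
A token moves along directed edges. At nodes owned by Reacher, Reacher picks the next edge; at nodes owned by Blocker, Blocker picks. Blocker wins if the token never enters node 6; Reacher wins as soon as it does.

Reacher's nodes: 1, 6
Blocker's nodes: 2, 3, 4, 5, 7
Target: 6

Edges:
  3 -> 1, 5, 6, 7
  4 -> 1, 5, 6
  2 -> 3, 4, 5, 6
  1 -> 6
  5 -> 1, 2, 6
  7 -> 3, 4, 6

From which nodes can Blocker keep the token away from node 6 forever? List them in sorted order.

2, 3, 4, 5, 7

A0 = {6}
A1: add {1} — 1 (Reacher) has 1→6.
A2 = A1; e.g. 2 (Blocker) can still go to 3. Fixed point.
Reacher's attractor = {1, 6}; Blocker avoids the target exactly from the complement.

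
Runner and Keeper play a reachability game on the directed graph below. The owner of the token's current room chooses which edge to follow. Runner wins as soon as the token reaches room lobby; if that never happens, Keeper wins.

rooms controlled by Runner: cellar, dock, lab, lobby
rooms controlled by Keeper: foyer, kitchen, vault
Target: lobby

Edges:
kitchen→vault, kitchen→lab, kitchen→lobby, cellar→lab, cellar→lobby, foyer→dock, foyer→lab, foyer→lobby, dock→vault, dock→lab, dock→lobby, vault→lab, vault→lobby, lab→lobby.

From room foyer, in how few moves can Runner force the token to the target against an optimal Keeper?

A0 = {lobby}
A1: add {cellar, dock, lab} — cellar (Runner) has cellar→lobby; dock (Runner) has dock→lobby; lab (Runner) has lab→lobby.
A2: add {foyer, vault} — foyer (Keeper): all of {dock, lab, lobby} already in; vault (Keeper): all of {lab, lobby} already in.
foyer enters the attractor at level 2, so Runner can force the target in 2 moves from there.

2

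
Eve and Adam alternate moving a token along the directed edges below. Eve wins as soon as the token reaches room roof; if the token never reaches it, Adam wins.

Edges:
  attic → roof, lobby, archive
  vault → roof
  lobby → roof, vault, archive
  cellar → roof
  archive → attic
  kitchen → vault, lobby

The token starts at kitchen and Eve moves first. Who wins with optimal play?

Track states (vertex, player-to-move).
A0 = {(roof,Eve), (roof,Adam)}
A1: add {(attic,Eve), (vault,Eve), (vault,Adam), (lobby,Eve), (cellar,Eve), (cellar,Adam)}.
A2: add {(archive,Adam), (kitchen,Eve), (kitchen,Adam)}.
(kitchen,Eve) ∈ A2 ⇒ Eve forces the target.

Eve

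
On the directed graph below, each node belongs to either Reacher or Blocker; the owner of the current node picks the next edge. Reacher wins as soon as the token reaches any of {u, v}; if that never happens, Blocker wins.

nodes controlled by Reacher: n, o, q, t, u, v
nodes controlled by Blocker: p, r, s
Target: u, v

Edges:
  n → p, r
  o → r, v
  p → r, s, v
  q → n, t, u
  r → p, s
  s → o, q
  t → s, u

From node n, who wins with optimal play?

Blocker

A0 = {u, v}
A1: add {o, q, t} — o (Reacher) has o→v; q (Reacher) has q→u; t (Reacher) has t→u.
A2: add {s} — s (Blocker): all of {o, q} already in.
A3 = A2; e.g. n (Reacher) has no edge into A2. Fixed point.
n never enters the attractor, so Blocker can avoid the target forever.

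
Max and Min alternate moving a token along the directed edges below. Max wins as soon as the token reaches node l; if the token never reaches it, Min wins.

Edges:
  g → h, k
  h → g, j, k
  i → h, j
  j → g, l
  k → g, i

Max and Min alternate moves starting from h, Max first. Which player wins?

Min

Track states (vertex, player-to-move).
A0 = {(l,Max), (l,Min)}
A1: add {(j,Max)}.
A2 = A1; e.g. (g,Max) stays out. (h,Max) never enters ⇒ Min avoids the target.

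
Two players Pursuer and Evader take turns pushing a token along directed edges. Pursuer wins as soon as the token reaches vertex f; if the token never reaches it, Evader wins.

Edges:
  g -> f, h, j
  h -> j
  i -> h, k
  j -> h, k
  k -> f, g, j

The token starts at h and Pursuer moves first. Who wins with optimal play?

Track states (vertex, player-to-move).
A0 = {(f,Pursuer), (f,Evader)}
A1: add {(g,Pursuer), (k,Pursuer)}.
A2 = A1; e.g. (g,Evader) stays out. (h,Pursuer) never enters ⇒ Evader avoids the target.

Evader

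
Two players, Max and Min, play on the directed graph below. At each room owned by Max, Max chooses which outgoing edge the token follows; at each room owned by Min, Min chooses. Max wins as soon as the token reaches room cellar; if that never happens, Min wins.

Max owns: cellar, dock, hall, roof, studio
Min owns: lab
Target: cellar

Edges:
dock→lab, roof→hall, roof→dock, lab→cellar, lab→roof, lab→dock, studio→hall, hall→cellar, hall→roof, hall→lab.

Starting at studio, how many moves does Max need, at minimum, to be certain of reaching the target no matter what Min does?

2

A0 = {cellar}
A1: add {hall} — hall (Max) has hall→cellar.
A2: add {roof, studio} — studio (Max) has studio→hall; roof (Max) has roof→hall.
A3 = A2; e.g. lab (Min) can still go to dock. Fixed point.
studio enters the attractor at level 2, so Max can force the target in 2 moves from there.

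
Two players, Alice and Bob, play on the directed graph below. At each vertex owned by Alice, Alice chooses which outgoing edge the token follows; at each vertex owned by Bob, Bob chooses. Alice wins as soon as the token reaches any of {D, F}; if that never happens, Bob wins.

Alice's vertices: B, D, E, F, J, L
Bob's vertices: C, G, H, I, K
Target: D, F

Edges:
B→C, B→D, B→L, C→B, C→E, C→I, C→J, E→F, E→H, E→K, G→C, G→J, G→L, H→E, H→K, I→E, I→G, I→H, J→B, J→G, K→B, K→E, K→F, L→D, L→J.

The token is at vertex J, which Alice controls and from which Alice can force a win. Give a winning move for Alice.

A0 = {D, F}
A1: add {B, E, L} — B (Alice) has B→D; E (Alice) has E→F; L (Alice) has L→D.
A2: add {J, K} — J (Alice) has J→B; K (Bob): all of {B, E, F} already in.
A3: add {H} — H (Bob): all of {E, K} already in.
A4 = A3; e.g. C (Bob) can still go to I. Fixed point.
From J, successor B is in the attractor (rank 1); the other successor G is not.

B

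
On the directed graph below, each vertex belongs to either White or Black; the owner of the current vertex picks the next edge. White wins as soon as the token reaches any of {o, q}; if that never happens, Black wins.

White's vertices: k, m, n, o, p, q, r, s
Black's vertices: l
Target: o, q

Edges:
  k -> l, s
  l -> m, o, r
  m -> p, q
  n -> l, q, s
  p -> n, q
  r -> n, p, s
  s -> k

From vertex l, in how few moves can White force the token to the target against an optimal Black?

A0 = {o, q}
A1: add {m, n, p} — m (White) has m→q; n (White) has n→q; p (White) has p→q.
A2: add {r} — r (White) has r→n.
A3: add {l} — l (Black): all of {m, o, r} already in.
l enters the attractor at level 3, so White can force the target in 3 moves from there.

3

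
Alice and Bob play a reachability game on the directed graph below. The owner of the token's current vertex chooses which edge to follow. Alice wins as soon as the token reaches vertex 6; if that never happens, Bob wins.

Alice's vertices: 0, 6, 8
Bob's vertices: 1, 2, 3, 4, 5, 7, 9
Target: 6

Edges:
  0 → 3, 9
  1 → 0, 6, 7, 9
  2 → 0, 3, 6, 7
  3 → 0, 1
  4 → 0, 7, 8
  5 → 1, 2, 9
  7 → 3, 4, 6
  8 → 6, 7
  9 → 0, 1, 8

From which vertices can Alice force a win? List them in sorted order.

A0 = {6}
A1: add {8} — 8 (Alice) has 8→6.
A2 = A1; e.g. 0 (Alice) has no edge into A1. Fixed point.
Alice's winning region = {6, 8}.

6, 8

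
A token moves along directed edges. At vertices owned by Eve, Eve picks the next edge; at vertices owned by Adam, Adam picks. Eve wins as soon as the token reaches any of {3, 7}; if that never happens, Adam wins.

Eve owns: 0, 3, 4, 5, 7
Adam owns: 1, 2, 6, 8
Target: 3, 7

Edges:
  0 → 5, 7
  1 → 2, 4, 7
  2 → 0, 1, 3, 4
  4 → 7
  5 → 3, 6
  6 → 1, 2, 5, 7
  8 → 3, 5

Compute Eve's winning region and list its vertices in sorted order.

0, 3, 4, 5, 7, 8

A0 = {3, 7}
A1: add {0, 4, 5} — 0 (Eve) has 0→7; 4 (Eve) has 4→7; 5 (Eve) has 5→3.
A2: add {8} — 8 (Adam): all of {3, 5} already in.
A3 = A2; e.g. 1 (Adam) can still go to 2. Fixed point.
Eve's winning region = {0, 3, 4, 5, 7, 8}.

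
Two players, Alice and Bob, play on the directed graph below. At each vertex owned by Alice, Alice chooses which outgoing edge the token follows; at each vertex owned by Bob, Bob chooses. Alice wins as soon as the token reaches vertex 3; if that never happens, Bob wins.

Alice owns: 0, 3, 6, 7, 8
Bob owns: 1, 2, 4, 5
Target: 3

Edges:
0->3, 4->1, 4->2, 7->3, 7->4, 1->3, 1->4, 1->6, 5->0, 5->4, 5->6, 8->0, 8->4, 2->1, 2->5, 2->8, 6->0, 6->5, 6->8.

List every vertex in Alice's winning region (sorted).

A0 = {3}
A1: add {0, 7} — 0 (Alice) has 0→3; 7 (Alice) has 7→3.
A2: add {6, 8} — 6 (Alice) has 6→0; 8 (Alice) has 8→0.
A3 = A2; e.g. 1 (Bob) can still go to 4. Fixed point.
Alice's winning region = {0, 3, 6, 7, 8}.

0, 3, 6, 7, 8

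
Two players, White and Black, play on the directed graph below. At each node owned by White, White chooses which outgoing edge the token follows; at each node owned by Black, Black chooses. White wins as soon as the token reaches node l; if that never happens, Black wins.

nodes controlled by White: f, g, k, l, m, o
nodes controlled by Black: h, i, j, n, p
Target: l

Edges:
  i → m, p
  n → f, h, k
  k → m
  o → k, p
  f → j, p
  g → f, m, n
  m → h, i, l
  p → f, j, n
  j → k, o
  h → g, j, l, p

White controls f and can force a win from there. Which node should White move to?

j

A0 = {l}
A1: add {m} — m (White) has m→l.
A2: add {g, k} — g (White) has g→m; k (White) has k→m.
A3: add {o} — o (White) has o→k.
A4: add {j} — j (Black): all of {k, o} already in.
A5: add {f} — f (White) has f→j.
A6 = A5; e.g. h (Black) can still go to p. Fixed point.
From f, successor j is in the attractor (rank 4); the other successor p is not.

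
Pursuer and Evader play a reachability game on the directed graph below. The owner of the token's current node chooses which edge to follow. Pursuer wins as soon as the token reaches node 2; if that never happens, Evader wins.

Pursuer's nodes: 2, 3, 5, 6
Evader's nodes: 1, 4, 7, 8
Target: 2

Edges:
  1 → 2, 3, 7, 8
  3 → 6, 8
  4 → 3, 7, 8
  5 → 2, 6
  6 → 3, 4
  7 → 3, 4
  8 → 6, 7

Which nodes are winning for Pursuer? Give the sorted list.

2, 5

A0 = {2}
A1: add {5} — 5 (Pursuer) has 5→2.
A2 = A1; e.g. 1 (Evader) can still go to 3. Fixed point.
Pursuer's winning region = {2, 5}.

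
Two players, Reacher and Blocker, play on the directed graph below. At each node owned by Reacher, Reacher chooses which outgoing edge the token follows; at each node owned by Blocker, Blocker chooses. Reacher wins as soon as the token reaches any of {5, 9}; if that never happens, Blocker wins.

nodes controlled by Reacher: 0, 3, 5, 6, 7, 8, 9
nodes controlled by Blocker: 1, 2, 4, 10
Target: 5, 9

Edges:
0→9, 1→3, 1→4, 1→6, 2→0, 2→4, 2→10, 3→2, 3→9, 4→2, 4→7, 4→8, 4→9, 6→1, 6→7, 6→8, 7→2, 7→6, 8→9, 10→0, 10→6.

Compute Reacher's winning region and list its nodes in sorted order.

0, 3, 5, 6, 7, 8, 9, 10

A0 = {5, 9}
A1: add {0, 3, 8} — 0 (Reacher) has 0→9; 3 (Reacher) has 3→9; 8 (Reacher) has 8→9.
A2: add {6} — 6 (Reacher) has 6→8.
A3: add {7, 10} — 7 (Reacher) has 7→6; 10 (Blocker): all of {0, 6} already in.
A4 = A3; e.g. 1 (Blocker) can still go to 4. Fixed point.
Reacher's winning region = {0, 3, 5, 6, 7, 8, 9, 10}.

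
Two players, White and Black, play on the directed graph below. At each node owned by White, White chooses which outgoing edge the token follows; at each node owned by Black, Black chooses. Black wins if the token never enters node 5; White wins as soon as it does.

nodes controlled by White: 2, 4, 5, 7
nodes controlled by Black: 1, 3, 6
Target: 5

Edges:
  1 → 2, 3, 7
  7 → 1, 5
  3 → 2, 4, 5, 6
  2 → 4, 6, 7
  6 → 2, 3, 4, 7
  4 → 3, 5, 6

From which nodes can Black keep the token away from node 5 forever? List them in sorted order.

A0 = {5}
A1: add {4, 7} — 4 (White) has 4→5; 7 (White) has 7→5.
A2: add {2} — 2 (White) has 2→4.
A3 = A2; e.g. 1 (Black) can still go to 3. Fixed point.
White's attractor = {2, 4, 5, 7}; Black avoids the target exactly from the complement.

1, 3, 6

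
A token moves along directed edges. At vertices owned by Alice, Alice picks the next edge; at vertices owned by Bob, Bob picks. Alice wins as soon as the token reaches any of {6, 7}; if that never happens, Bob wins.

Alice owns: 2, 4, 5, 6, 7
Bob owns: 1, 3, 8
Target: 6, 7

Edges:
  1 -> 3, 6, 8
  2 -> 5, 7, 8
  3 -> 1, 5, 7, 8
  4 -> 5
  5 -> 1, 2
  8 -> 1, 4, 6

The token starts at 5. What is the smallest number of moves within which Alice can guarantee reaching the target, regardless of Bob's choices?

2

A0 = {6, 7}
A1: add {2} — 2 (Alice) has 2→7.
A2: add {5} — 5 (Alice) has 5→2.
5 enters the attractor at level 2, so Alice can force the target in 2 moves from there.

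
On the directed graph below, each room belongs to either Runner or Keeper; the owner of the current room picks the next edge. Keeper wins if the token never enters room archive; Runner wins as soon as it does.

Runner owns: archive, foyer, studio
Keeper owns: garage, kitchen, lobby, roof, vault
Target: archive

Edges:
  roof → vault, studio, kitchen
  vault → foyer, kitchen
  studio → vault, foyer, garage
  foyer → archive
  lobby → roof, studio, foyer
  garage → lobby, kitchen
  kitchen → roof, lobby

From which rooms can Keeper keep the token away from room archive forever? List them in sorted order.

A0 = {archive}
A1: add {foyer} — foyer (Runner) has foyer→archive.
A2: add {studio} — studio (Runner) has studio→foyer.
A3 = A2; e.g. roof (Keeper) can still go to vault. Fixed point.
Runner's attractor = {archive, foyer, studio}; Keeper avoids the target exactly from the complement.

garage, kitchen, lobby, roof, vault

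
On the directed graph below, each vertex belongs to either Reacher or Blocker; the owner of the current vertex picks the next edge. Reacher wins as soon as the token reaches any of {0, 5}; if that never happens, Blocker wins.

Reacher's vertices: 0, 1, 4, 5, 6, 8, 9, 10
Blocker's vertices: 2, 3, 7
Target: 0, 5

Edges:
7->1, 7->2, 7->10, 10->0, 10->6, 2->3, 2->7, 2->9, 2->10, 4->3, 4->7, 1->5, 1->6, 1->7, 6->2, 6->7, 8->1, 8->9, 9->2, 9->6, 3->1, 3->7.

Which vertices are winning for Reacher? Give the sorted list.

0, 1, 5, 8, 10

A0 = {0, 5}
A1: add {1, 10} — 1 (Reacher) has 1→5; 10 (Reacher) has 10→0.
A2: add {8} — 8 (Reacher) has 8→1.
A3 = A2; e.g. 2 (Blocker) can still go to 3. Fixed point.
Reacher's winning region = {0, 1, 5, 8, 10}.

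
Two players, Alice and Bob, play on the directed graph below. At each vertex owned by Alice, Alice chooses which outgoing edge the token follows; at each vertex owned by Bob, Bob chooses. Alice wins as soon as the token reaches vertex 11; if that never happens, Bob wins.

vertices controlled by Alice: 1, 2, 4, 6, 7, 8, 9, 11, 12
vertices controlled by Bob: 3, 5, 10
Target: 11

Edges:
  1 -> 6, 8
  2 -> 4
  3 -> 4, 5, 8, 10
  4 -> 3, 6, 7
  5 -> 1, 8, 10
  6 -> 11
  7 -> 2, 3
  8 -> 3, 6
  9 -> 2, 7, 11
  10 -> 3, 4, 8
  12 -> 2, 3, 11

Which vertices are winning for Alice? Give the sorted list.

A0 = {11}
A1: add {6, 9, 12} — 6 (Alice) has 6→11; 9 (Alice) has 9→11; 12 (Alice) has 12→11.
A2: add {1, 4, 8} — 1 (Alice) has 1→6; 4 (Alice) has 4→6; 8 (Alice) has 8→6.
A3: add {2} — 2 (Alice) has 2→4.
A4: add {7} — 7 (Alice) has 7→2.
A5 = A4; e.g. 3 (Bob) can still go to 5. Fixed point.
Alice's winning region = {1, 2, 4, 6, 7, 8, 9, 11, 12}.

1, 2, 4, 6, 7, 8, 9, 11, 12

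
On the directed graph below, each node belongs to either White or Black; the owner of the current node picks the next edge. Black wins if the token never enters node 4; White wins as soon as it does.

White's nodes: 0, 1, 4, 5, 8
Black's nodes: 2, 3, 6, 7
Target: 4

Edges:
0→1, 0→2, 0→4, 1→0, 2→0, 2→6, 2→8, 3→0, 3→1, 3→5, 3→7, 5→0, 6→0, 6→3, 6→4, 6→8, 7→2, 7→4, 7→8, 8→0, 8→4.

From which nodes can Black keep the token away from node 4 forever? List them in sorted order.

2, 3, 6, 7

A0 = {4}
A1: add {0, 8} — 0 (White) has 0→4; 8 (White) has 8→4.
A2: add {1, 5} — 1 (White) has 1→0; 5 (White) has 5→0.
A3 = A2; e.g. 2 (Black) can still go to 6. Fixed point.
White's attractor = {0, 1, 4, 5, 8}; Black avoids the target exactly from the complement.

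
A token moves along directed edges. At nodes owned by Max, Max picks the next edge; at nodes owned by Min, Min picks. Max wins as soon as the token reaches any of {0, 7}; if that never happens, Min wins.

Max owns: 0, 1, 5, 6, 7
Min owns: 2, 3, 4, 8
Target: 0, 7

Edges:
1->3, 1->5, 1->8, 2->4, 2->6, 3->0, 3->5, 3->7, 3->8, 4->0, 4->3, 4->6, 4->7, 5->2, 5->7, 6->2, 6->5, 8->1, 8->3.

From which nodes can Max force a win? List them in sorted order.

A0 = {0, 7}
A1: add {5} — 5 (Max) has 5→7.
A2: add {1, 6} — 1 (Max) has 1→5; 6 (Max) has 6→5.
A3 = A2; e.g. 2 (Min) can still go to 4. Fixed point.
Max's winning region = {0, 1, 5, 6, 7}.

0, 1, 5, 6, 7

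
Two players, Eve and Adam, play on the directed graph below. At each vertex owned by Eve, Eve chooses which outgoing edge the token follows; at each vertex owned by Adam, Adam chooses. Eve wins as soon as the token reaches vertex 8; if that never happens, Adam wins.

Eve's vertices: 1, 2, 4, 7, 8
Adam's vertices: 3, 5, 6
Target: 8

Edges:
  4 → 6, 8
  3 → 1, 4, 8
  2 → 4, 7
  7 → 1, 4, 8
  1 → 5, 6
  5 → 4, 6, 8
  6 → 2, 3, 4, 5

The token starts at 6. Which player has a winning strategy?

Adam

A0 = {8}
A1: add {4, 7} — 4 (Eve) has 4→8; 7 (Eve) has 7→8.
A2: add {2} — 2 (Eve) has 2→4.
A3 = A2; e.g. 1 (Eve) has no edge into A2. Fixed point.
6 never enters the attractor, so Adam can avoid the target forever.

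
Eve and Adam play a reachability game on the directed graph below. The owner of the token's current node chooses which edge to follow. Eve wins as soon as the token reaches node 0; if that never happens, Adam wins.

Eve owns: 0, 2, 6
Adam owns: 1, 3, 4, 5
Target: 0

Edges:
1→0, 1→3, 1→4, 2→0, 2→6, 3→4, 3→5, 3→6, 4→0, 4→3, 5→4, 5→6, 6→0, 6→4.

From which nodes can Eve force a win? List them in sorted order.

0, 2, 6

A0 = {0}
A1: add {2, 6} — 2 (Eve) has 2→0; 6 (Eve) has 6→0.
A2 = A1; e.g. 1 (Adam) can still go to 3. Fixed point.
Eve's winning region = {0, 2, 6}.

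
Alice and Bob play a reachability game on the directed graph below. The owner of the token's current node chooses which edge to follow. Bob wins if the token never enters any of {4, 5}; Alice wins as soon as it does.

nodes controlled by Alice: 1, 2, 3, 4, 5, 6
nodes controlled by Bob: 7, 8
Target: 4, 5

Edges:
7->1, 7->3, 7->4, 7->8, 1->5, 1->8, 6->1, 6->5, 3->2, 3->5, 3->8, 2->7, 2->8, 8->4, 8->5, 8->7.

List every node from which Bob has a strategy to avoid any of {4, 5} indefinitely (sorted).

A0 = {4, 5}
A1: add {1, 3, 6} — 1 (Alice) has 1→5; 3 (Alice) has 3→5; 6 (Alice) has 6→5.
A2 = A1; e.g. 2 (Alice) has no edge into A1. Fixed point.
Alice's attractor = {1, 3, 4, 5, 6}; Bob avoids the target exactly from the complement.

2, 7, 8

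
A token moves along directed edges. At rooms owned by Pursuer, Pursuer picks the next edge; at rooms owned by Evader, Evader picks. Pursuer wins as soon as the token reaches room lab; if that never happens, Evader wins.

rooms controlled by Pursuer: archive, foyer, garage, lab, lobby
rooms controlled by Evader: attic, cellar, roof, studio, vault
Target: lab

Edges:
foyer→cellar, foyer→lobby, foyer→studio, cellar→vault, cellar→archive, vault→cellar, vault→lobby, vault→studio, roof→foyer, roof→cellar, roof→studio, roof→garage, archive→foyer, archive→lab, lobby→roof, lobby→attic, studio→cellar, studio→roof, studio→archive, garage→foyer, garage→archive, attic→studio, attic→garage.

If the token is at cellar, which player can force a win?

Evader

A0 = {lab}
A1: add {archive} — archive (Pursuer) has archive→lab.
A2: add {garage} — garage (Pursuer) has garage→archive.
A3 = A2; e.g. foyer (Pursuer) has no edge into A2. Fixed point.
cellar never enters the attractor, so Evader can avoid the target forever.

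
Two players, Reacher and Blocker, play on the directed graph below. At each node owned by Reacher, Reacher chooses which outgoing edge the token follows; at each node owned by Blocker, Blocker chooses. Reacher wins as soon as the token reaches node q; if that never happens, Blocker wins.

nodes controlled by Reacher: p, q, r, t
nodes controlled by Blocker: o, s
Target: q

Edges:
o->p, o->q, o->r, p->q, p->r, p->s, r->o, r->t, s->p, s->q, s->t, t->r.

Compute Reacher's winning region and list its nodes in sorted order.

A0 = {q}
A1: add {p} — p (Reacher) has p→q.
A2 = A1; e.g. o (Blocker) can still go to r. Fixed point.
Reacher's winning region = {p, q}.

p, q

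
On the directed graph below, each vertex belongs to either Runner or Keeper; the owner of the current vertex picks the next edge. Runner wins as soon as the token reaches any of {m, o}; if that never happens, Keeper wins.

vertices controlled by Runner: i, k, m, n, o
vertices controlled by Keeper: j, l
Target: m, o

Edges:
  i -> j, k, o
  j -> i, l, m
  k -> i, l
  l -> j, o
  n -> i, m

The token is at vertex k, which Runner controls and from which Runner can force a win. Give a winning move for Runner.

A0 = {m, o}
A1: add {i, n} — i (Runner) has i→o; n (Runner) has n→m.
A2: add {k} — k (Runner) has k→i.
A3 = A2; e.g. j (Keeper) can still go to l. Fixed point.
From k, successor i is in the attractor (rank 1); the other successor l is not.

i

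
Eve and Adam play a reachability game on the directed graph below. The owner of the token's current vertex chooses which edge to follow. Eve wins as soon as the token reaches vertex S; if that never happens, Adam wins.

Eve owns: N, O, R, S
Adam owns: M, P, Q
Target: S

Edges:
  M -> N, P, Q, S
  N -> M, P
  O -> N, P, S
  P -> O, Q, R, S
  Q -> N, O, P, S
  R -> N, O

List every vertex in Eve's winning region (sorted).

O, R, S

A0 = {S}
A1: add {O} — O (Eve) has O→S.
A2: add {R} — R (Eve) has R→O.
A3 = A2; e.g. M (Adam) can still go to N. Fixed point.
Eve's winning region = {O, R, S}.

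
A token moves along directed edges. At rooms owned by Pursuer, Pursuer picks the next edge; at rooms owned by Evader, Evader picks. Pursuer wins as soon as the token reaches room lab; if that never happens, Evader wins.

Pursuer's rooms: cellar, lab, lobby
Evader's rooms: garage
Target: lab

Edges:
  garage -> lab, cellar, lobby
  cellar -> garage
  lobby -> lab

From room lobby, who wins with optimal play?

A0 = {lab}
A1: add {lobby} — lobby (Pursuer) has lobby→lab.
A2 = A1; e.g. garage (Evader) can still go to cellar. Fixed point.
lobby ∈ A1, so Pursuer can force the target.

Pursuer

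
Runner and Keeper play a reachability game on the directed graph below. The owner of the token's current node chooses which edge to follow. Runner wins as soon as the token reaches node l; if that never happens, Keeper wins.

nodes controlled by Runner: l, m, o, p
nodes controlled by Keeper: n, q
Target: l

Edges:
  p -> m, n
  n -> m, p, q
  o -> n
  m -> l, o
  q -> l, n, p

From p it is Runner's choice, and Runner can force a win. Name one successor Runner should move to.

m

A0 = {l}
A1: add {m} — m (Runner) has m→l.
A2: add {p} — p (Runner) has p→m.
A3 = A2; e.g. n (Keeper) can still go to q. Fixed point.
From p, successor m is in the attractor (rank 1); the other successor n is not.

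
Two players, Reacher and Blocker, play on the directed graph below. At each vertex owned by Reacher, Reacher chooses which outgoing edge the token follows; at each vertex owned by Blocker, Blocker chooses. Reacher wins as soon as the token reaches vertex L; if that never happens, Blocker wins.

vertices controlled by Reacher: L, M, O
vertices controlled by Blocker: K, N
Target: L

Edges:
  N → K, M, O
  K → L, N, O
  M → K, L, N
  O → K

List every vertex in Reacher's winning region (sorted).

A0 = {L}
A1: add {M} — M (Reacher) has M→L.
A2 = A1; e.g. K (Blocker) can still go to N. Fixed point.
Reacher's winning region = {L, M}.

L, M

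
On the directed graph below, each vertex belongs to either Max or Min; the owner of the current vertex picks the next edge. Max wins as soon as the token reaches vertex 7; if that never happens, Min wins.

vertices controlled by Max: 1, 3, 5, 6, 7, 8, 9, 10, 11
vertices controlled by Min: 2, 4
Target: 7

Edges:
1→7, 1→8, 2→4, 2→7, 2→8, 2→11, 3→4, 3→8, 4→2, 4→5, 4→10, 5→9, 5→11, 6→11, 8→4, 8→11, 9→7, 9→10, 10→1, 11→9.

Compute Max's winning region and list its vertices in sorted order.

A0 = {7}
A1: add {1, 9} — 1 (Max) has 1→7; 9 (Max) has 9→7.
A2: add {5, 10, 11} — 5 (Max) has 5→9; 10 (Max) has 10→1; 11 (Max) has 11→9.
A3: add {6, 8} — 6 (Max) has 6→11; 8 (Max) has 8→11.
A4: add {3} — 3 (Max) has 3→8.
A5 = A4; e.g. 2 (Min) can still go to 4. Fixed point.
Max's winning region = {1, 3, 5, 6, 7, 8, 9, 10, 11}.

1, 3, 5, 6, 7, 8, 9, 10, 11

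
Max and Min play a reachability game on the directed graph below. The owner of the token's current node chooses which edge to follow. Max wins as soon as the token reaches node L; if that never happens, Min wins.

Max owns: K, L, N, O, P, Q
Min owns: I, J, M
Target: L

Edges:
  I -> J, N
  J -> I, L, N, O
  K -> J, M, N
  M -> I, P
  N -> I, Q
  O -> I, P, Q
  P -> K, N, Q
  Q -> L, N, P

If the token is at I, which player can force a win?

Min

A0 = {L}
A1: add {Q} — Q (Max) has Q→L.
A2: add {N, O, P} — N (Max) has N→Q; O (Max) has O→Q; P (Max) has P→Q.
A3: add {K} — K (Max) has K→N.
A4 = A3; e.g. I (Min) can still go to J. Fixed point.
I never enters the attractor, so Min can avoid the target forever.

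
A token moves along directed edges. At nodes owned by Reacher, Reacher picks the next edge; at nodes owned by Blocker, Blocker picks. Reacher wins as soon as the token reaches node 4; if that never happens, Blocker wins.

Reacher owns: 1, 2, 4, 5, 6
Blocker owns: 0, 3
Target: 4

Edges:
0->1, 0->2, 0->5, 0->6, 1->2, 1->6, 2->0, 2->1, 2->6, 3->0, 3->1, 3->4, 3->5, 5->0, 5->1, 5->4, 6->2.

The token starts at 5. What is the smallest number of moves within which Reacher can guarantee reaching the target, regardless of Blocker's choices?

A0 = {4}
A1: add {5} — 5 (Reacher) has 5→4.
A2 = A1; e.g. 0 (Blocker) can still go to 1. Fixed point.
5 enters the attractor at level 1, so Reacher can force the target in 1 move from there.

1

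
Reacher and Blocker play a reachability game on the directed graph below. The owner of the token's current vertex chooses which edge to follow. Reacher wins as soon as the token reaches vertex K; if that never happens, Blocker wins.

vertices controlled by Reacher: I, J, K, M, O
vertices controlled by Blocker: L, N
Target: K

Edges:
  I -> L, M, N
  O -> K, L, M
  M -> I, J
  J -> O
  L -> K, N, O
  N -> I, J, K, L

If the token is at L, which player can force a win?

A0 = {K}
A1: add {O} — O (Reacher) has O→K.
A2: add {J} — J (Reacher) has J→O.
A3: add {M} — M (Reacher) has M→J.
A4: add {I} — I (Reacher) has I→M.
A5 = A4; e.g. L (Blocker) can still go to N. Fixed point.
L never enters the attractor, so Blocker can avoid the target forever.

Blocker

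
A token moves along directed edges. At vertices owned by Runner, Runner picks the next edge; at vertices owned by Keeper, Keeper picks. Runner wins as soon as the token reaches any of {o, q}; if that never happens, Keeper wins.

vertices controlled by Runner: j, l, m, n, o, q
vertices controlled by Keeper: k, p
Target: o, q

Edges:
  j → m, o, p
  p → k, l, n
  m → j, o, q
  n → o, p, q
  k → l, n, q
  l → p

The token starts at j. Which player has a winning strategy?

A0 = {o, q}
A1: add {j, m, n} — j (Runner) has j→o; m (Runner) has m→o; n (Runner) has n→o.
A2 = A1; e.g. k (Keeper) can still go to l. Fixed point.
j ∈ A1, so Runner can force the target.

Runner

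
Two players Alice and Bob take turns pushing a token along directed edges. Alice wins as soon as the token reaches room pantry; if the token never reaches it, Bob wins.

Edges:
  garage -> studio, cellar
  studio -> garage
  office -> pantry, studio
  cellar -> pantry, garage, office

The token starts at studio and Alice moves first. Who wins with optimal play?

Track states (vertex, player-to-move).
A0 = {(pantry,Alice), (pantry,Bob)}
A1: add {(office,Alice), (cellar,Alice)}.
A2 = A1; e.g. (garage,Alice) stays out. (studio,Alice) never enters ⇒ Bob avoids the target.

Bob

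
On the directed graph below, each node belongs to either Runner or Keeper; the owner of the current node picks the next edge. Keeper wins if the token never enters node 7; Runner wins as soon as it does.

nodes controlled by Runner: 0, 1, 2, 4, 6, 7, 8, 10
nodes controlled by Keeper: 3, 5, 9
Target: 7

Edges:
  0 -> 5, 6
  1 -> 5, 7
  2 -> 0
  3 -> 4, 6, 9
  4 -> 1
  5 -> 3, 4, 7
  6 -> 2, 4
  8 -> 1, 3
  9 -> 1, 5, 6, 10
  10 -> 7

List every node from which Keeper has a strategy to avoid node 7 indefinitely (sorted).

3, 5, 9

A0 = {7}
A1: add {1, 10} — 1 (Runner) has 1→7; 10 (Runner) has 10→7.
A2: add {4, 8} — 4 (Runner) has 4→1; 8 (Runner) has 8→1.
A3: add {6} — 6 (Runner) has 6→4.
A4: add {0} — 0 (Runner) has 0→6.
A5: add {2} — 2 (Runner) has 2→0.
A6 = A5; e.g. 3 (Keeper) can still go to 9. Fixed point.
Runner's attractor = {0, 1, 2, 4, 6, 7, 8, 10}; Keeper avoids the target exactly from the complement.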